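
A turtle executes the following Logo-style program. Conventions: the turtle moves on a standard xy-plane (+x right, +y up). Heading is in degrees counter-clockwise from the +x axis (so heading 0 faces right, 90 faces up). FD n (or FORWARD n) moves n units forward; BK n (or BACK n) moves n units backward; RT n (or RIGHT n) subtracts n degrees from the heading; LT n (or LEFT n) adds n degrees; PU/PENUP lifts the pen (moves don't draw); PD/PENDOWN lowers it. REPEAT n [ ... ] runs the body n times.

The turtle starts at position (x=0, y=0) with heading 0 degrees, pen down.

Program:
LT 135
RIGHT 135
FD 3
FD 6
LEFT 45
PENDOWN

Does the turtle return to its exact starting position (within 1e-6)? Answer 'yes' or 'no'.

Answer: no

Derivation:
Executing turtle program step by step:
Start: pos=(0,0), heading=0, pen down
LT 135: heading 0 -> 135
RT 135: heading 135 -> 0
FD 3: (0,0) -> (3,0) [heading=0, draw]
FD 6: (3,0) -> (9,0) [heading=0, draw]
LT 45: heading 0 -> 45
PD: pen down
Final: pos=(9,0), heading=45, 2 segment(s) drawn

Start position: (0, 0)
Final position: (9, 0)
Distance = 9; >= 1e-6 -> NOT closed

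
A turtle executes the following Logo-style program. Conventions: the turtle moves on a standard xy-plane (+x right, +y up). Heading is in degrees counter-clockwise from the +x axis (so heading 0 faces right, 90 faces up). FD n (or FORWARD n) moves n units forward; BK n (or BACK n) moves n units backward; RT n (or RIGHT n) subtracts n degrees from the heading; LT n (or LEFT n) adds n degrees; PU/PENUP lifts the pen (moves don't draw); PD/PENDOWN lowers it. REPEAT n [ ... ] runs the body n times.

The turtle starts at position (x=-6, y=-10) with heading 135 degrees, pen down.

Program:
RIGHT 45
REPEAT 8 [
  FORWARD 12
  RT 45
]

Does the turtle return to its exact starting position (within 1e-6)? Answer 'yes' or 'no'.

Answer: yes

Derivation:
Executing turtle program step by step:
Start: pos=(-6,-10), heading=135, pen down
RT 45: heading 135 -> 90
REPEAT 8 [
  -- iteration 1/8 --
  FD 12: (-6,-10) -> (-6,2) [heading=90, draw]
  RT 45: heading 90 -> 45
  -- iteration 2/8 --
  FD 12: (-6,2) -> (2.485,10.485) [heading=45, draw]
  RT 45: heading 45 -> 0
  -- iteration 3/8 --
  FD 12: (2.485,10.485) -> (14.485,10.485) [heading=0, draw]
  RT 45: heading 0 -> 315
  -- iteration 4/8 --
  FD 12: (14.485,10.485) -> (22.971,2) [heading=315, draw]
  RT 45: heading 315 -> 270
  -- iteration 5/8 --
  FD 12: (22.971,2) -> (22.971,-10) [heading=270, draw]
  RT 45: heading 270 -> 225
  -- iteration 6/8 --
  FD 12: (22.971,-10) -> (14.485,-18.485) [heading=225, draw]
  RT 45: heading 225 -> 180
  -- iteration 7/8 --
  FD 12: (14.485,-18.485) -> (2.485,-18.485) [heading=180, draw]
  RT 45: heading 180 -> 135
  -- iteration 8/8 --
  FD 12: (2.485,-18.485) -> (-6,-10) [heading=135, draw]
  RT 45: heading 135 -> 90
]
Final: pos=(-6,-10), heading=90, 8 segment(s) drawn

Start position: (-6, -10)
Final position: (-6, -10)
Distance = 0; < 1e-6 -> CLOSED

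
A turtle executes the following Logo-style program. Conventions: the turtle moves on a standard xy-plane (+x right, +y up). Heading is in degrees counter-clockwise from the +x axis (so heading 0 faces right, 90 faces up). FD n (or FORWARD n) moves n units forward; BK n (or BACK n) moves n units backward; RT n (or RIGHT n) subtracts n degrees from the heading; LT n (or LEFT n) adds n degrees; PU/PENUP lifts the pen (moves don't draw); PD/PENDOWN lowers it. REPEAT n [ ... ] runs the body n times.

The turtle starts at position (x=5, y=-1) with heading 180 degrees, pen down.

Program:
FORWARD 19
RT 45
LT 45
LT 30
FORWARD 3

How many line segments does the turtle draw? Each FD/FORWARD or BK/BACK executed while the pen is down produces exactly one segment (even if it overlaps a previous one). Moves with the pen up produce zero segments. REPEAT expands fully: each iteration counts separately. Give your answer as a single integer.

Answer: 2

Derivation:
Executing turtle program step by step:
Start: pos=(5,-1), heading=180, pen down
FD 19: (5,-1) -> (-14,-1) [heading=180, draw]
RT 45: heading 180 -> 135
LT 45: heading 135 -> 180
LT 30: heading 180 -> 210
FD 3: (-14,-1) -> (-16.598,-2.5) [heading=210, draw]
Final: pos=(-16.598,-2.5), heading=210, 2 segment(s) drawn
Segments drawn: 2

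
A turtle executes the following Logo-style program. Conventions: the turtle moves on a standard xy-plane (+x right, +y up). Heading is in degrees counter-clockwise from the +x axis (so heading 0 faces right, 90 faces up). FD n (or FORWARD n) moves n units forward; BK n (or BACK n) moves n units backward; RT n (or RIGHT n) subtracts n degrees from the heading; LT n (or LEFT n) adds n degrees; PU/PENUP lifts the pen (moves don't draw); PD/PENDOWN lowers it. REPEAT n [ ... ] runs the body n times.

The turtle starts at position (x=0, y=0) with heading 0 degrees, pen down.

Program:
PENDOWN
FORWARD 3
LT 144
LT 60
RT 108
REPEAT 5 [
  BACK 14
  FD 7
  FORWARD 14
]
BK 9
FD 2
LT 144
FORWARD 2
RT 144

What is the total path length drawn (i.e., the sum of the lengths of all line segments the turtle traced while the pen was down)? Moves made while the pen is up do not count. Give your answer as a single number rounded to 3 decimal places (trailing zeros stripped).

Answer: 191

Derivation:
Executing turtle program step by step:
Start: pos=(0,0), heading=0, pen down
PD: pen down
FD 3: (0,0) -> (3,0) [heading=0, draw]
LT 144: heading 0 -> 144
LT 60: heading 144 -> 204
RT 108: heading 204 -> 96
REPEAT 5 [
  -- iteration 1/5 --
  BK 14: (3,0) -> (4.463,-13.923) [heading=96, draw]
  FD 7: (4.463,-13.923) -> (3.732,-6.962) [heading=96, draw]
  FD 14: (3.732,-6.962) -> (2.268,6.962) [heading=96, draw]
  -- iteration 2/5 --
  BK 14: (2.268,6.962) -> (3.732,-6.962) [heading=96, draw]
  FD 7: (3.732,-6.962) -> (3,0) [heading=96, draw]
  FD 14: (3,0) -> (1.537,13.923) [heading=96, draw]
  -- iteration 3/5 --
  BK 14: (1.537,13.923) -> (3,0) [heading=96, draw]
  FD 7: (3,0) -> (2.268,6.962) [heading=96, draw]
  FD 14: (2.268,6.962) -> (0.805,20.885) [heading=96, draw]
  -- iteration 4/5 --
  BK 14: (0.805,20.885) -> (2.268,6.962) [heading=96, draw]
  FD 7: (2.268,6.962) -> (1.537,13.923) [heading=96, draw]
  FD 14: (1.537,13.923) -> (0.073,27.847) [heading=96, draw]
  -- iteration 5/5 --
  BK 14: (0.073,27.847) -> (1.537,13.923) [heading=96, draw]
  FD 7: (1.537,13.923) -> (0.805,20.885) [heading=96, draw]
  FD 14: (0.805,20.885) -> (-0.658,34.808) [heading=96, draw]
]
BK 9: (-0.658,34.808) -> (0.282,25.858) [heading=96, draw]
FD 2: (0.282,25.858) -> (0.073,27.847) [heading=96, draw]
LT 144: heading 96 -> 240
FD 2: (0.073,27.847) -> (-0.927,26.115) [heading=240, draw]
RT 144: heading 240 -> 96
Final: pos=(-0.927,26.115), heading=96, 19 segment(s) drawn

Segment lengths:
  seg 1: (0,0) -> (3,0), length = 3
  seg 2: (3,0) -> (4.463,-13.923), length = 14
  seg 3: (4.463,-13.923) -> (3.732,-6.962), length = 7
  seg 4: (3.732,-6.962) -> (2.268,6.962), length = 14
  seg 5: (2.268,6.962) -> (3.732,-6.962), length = 14
  seg 6: (3.732,-6.962) -> (3,0), length = 7
  seg 7: (3,0) -> (1.537,13.923), length = 14
  seg 8: (1.537,13.923) -> (3,0), length = 14
  seg 9: (3,0) -> (2.268,6.962), length = 7
  seg 10: (2.268,6.962) -> (0.805,20.885), length = 14
  seg 11: (0.805,20.885) -> (2.268,6.962), length = 14
  seg 12: (2.268,6.962) -> (1.537,13.923), length = 7
  seg 13: (1.537,13.923) -> (0.073,27.847), length = 14
  seg 14: (0.073,27.847) -> (1.537,13.923), length = 14
  seg 15: (1.537,13.923) -> (0.805,20.885), length = 7
  seg 16: (0.805,20.885) -> (-0.658,34.808), length = 14
  seg 17: (-0.658,34.808) -> (0.282,25.858), length = 9
  seg 18: (0.282,25.858) -> (0.073,27.847), length = 2
  seg 19: (0.073,27.847) -> (-0.927,26.115), length = 2
Total = 191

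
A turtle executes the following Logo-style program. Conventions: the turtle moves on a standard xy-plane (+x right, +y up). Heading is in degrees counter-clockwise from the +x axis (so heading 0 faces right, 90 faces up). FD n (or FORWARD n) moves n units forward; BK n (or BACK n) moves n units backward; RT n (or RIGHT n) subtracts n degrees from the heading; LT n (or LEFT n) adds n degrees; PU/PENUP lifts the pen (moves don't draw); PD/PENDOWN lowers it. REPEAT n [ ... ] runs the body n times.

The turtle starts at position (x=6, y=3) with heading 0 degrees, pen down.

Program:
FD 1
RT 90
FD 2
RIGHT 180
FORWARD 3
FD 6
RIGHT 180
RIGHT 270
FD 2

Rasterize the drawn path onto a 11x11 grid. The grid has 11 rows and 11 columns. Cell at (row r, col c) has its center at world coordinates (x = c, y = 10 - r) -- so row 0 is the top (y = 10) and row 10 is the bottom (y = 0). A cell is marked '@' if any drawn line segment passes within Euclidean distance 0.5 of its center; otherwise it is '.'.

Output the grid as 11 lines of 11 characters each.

Answer: .......@@@.
.......@...
.......@...
.......@...
.......@...
.......@...
.......@...
......@@...
.......@...
.......@...
...........

Derivation:
Segment 0: (6,3) -> (7,3)
Segment 1: (7,3) -> (7,1)
Segment 2: (7,1) -> (7,4)
Segment 3: (7,4) -> (7,10)
Segment 4: (7,10) -> (9,10)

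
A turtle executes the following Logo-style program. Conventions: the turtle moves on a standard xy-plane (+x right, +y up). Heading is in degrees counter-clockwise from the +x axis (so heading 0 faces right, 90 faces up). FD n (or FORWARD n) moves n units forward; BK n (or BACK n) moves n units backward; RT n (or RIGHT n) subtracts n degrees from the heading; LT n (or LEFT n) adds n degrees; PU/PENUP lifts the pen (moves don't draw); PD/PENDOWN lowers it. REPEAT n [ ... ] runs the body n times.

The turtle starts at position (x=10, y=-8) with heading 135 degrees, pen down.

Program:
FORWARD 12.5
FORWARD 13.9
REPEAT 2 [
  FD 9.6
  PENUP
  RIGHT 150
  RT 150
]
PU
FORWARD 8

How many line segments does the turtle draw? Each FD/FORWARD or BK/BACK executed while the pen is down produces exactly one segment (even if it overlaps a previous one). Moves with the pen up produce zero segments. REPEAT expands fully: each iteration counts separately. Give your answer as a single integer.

Answer: 3

Derivation:
Executing turtle program step by step:
Start: pos=(10,-8), heading=135, pen down
FD 12.5: (10,-8) -> (1.161,0.839) [heading=135, draw]
FD 13.9: (1.161,0.839) -> (-8.668,10.668) [heading=135, draw]
REPEAT 2 [
  -- iteration 1/2 --
  FD 9.6: (-8.668,10.668) -> (-15.456,17.456) [heading=135, draw]
  PU: pen up
  RT 150: heading 135 -> 345
  RT 150: heading 345 -> 195
  -- iteration 2/2 --
  FD 9.6: (-15.456,17.456) -> (-24.729,14.971) [heading=195, move]
  PU: pen up
  RT 150: heading 195 -> 45
  RT 150: heading 45 -> 255
]
PU: pen up
FD 8: (-24.729,14.971) -> (-26.799,7.244) [heading=255, move]
Final: pos=(-26.799,7.244), heading=255, 3 segment(s) drawn
Segments drawn: 3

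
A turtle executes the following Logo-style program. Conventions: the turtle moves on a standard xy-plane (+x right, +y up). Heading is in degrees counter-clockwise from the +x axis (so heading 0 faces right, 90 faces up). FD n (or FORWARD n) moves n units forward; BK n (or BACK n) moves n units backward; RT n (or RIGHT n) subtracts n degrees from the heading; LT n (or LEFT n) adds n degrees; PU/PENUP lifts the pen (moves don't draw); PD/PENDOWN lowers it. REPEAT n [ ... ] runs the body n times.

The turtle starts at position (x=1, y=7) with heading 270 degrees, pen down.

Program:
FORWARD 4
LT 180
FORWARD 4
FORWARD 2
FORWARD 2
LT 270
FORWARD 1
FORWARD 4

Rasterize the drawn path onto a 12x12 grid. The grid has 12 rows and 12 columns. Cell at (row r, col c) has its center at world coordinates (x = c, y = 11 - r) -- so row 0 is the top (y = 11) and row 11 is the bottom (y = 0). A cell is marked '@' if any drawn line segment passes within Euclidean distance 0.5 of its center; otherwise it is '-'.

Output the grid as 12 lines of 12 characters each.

Answer: -@@@@@@-----
-@----------
-@----------
-@----------
-@----------
-@----------
-@----------
-@----------
-@----------
------------
------------
------------

Derivation:
Segment 0: (1,7) -> (1,3)
Segment 1: (1,3) -> (1,7)
Segment 2: (1,7) -> (1,9)
Segment 3: (1,9) -> (1,11)
Segment 4: (1,11) -> (2,11)
Segment 5: (2,11) -> (6,11)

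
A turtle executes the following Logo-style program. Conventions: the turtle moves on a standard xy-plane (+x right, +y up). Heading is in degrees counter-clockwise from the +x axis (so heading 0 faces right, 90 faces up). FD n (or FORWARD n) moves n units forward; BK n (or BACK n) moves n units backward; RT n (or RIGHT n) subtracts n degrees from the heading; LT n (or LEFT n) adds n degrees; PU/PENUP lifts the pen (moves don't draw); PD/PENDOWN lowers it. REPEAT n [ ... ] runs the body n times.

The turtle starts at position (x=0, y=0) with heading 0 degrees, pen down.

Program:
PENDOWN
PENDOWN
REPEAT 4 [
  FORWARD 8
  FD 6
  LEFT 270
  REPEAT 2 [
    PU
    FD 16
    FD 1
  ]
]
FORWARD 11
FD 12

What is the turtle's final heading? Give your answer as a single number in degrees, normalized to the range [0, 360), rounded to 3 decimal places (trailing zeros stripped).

Executing turtle program step by step:
Start: pos=(0,0), heading=0, pen down
PD: pen down
PD: pen down
REPEAT 4 [
  -- iteration 1/4 --
  FD 8: (0,0) -> (8,0) [heading=0, draw]
  FD 6: (8,0) -> (14,0) [heading=0, draw]
  LT 270: heading 0 -> 270
  REPEAT 2 [
    -- iteration 1/2 --
    PU: pen up
    FD 16: (14,0) -> (14,-16) [heading=270, move]
    FD 1: (14,-16) -> (14,-17) [heading=270, move]
    -- iteration 2/2 --
    PU: pen up
    FD 16: (14,-17) -> (14,-33) [heading=270, move]
    FD 1: (14,-33) -> (14,-34) [heading=270, move]
  ]
  -- iteration 2/4 --
  FD 8: (14,-34) -> (14,-42) [heading=270, move]
  FD 6: (14,-42) -> (14,-48) [heading=270, move]
  LT 270: heading 270 -> 180
  REPEAT 2 [
    -- iteration 1/2 --
    PU: pen up
    FD 16: (14,-48) -> (-2,-48) [heading=180, move]
    FD 1: (-2,-48) -> (-3,-48) [heading=180, move]
    -- iteration 2/2 --
    PU: pen up
    FD 16: (-3,-48) -> (-19,-48) [heading=180, move]
    FD 1: (-19,-48) -> (-20,-48) [heading=180, move]
  ]
  -- iteration 3/4 --
  FD 8: (-20,-48) -> (-28,-48) [heading=180, move]
  FD 6: (-28,-48) -> (-34,-48) [heading=180, move]
  LT 270: heading 180 -> 90
  REPEAT 2 [
    -- iteration 1/2 --
    PU: pen up
    FD 16: (-34,-48) -> (-34,-32) [heading=90, move]
    FD 1: (-34,-32) -> (-34,-31) [heading=90, move]
    -- iteration 2/2 --
    PU: pen up
    FD 16: (-34,-31) -> (-34,-15) [heading=90, move]
    FD 1: (-34,-15) -> (-34,-14) [heading=90, move]
  ]
  -- iteration 4/4 --
  FD 8: (-34,-14) -> (-34,-6) [heading=90, move]
  FD 6: (-34,-6) -> (-34,0) [heading=90, move]
  LT 270: heading 90 -> 0
  REPEAT 2 [
    -- iteration 1/2 --
    PU: pen up
    FD 16: (-34,0) -> (-18,0) [heading=0, move]
    FD 1: (-18,0) -> (-17,0) [heading=0, move]
    -- iteration 2/2 --
    PU: pen up
    FD 16: (-17,0) -> (-1,0) [heading=0, move]
    FD 1: (-1,0) -> (0,0) [heading=0, move]
  ]
]
FD 11: (0,0) -> (11,0) [heading=0, move]
FD 12: (11,0) -> (23,0) [heading=0, move]
Final: pos=(23,0), heading=0, 2 segment(s) drawn

Answer: 0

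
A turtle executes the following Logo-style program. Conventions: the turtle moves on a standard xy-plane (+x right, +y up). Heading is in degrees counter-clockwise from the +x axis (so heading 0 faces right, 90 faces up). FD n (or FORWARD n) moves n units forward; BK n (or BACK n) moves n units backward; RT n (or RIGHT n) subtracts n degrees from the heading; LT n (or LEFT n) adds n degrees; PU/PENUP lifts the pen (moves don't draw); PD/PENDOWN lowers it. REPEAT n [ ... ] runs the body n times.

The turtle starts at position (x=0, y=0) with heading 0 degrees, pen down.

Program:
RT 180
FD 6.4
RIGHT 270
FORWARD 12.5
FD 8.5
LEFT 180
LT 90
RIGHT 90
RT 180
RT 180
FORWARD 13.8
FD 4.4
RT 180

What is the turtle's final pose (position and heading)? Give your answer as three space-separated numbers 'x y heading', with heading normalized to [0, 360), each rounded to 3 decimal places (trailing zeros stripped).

Answer: -6.4 -2.8 270

Derivation:
Executing turtle program step by step:
Start: pos=(0,0), heading=0, pen down
RT 180: heading 0 -> 180
FD 6.4: (0,0) -> (-6.4,0) [heading=180, draw]
RT 270: heading 180 -> 270
FD 12.5: (-6.4,0) -> (-6.4,-12.5) [heading=270, draw]
FD 8.5: (-6.4,-12.5) -> (-6.4,-21) [heading=270, draw]
LT 180: heading 270 -> 90
LT 90: heading 90 -> 180
RT 90: heading 180 -> 90
RT 180: heading 90 -> 270
RT 180: heading 270 -> 90
FD 13.8: (-6.4,-21) -> (-6.4,-7.2) [heading=90, draw]
FD 4.4: (-6.4,-7.2) -> (-6.4,-2.8) [heading=90, draw]
RT 180: heading 90 -> 270
Final: pos=(-6.4,-2.8), heading=270, 5 segment(s) drawn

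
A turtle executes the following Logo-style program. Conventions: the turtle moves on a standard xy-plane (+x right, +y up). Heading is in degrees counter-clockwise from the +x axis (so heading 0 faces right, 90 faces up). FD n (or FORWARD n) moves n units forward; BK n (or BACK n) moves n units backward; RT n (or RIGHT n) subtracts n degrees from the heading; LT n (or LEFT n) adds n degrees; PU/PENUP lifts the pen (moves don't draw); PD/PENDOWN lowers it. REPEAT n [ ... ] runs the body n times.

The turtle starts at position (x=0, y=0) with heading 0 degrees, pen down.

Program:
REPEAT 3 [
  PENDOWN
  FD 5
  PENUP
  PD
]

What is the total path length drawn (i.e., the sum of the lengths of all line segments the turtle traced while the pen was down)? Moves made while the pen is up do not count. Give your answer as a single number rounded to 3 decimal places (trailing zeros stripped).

Executing turtle program step by step:
Start: pos=(0,0), heading=0, pen down
REPEAT 3 [
  -- iteration 1/3 --
  PD: pen down
  FD 5: (0,0) -> (5,0) [heading=0, draw]
  PU: pen up
  PD: pen down
  -- iteration 2/3 --
  PD: pen down
  FD 5: (5,0) -> (10,0) [heading=0, draw]
  PU: pen up
  PD: pen down
  -- iteration 3/3 --
  PD: pen down
  FD 5: (10,0) -> (15,0) [heading=0, draw]
  PU: pen up
  PD: pen down
]
Final: pos=(15,0), heading=0, 3 segment(s) drawn

Segment lengths:
  seg 1: (0,0) -> (5,0), length = 5
  seg 2: (5,0) -> (10,0), length = 5
  seg 3: (10,0) -> (15,0), length = 5
Total = 15

Answer: 15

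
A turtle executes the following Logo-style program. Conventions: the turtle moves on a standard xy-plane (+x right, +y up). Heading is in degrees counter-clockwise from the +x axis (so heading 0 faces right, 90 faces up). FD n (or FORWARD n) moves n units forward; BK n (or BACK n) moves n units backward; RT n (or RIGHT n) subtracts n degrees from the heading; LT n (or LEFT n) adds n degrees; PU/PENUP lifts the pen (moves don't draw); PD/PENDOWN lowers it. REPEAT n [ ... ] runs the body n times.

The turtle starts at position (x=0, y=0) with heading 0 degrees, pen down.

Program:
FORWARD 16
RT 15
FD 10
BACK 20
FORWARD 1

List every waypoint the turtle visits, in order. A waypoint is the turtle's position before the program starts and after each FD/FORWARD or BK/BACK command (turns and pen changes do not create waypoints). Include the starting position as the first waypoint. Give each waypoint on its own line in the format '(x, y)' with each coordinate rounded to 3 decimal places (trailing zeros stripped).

Answer: (0, 0)
(16, 0)
(25.659, -2.588)
(6.341, 2.588)
(7.307, 2.329)

Derivation:
Executing turtle program step by step:
Start: pos=(0,0), heading=0, pen down
FD 16: (0,0) -> (16,0) [heading=0, draw]
RT 15: heading 0 -> 345
FD 10: (16,0) -> (25.659,-2.588) [heading=345, draw]
BK 20: (25.659,-2.588) -> (6.341,2.588) [heading=345, draw]
FD 1: (6.341,2.588) -> (7.307,2.329) [heading=345, draw]
Final: pos=(7.307,2.329), heading=345, 4 segment(s) drawn
Waypoints (5 total):
(0, 0)
(16, 0)
(25.659, -2.588)
(6.341, 2.588)
(7.307, 2.329)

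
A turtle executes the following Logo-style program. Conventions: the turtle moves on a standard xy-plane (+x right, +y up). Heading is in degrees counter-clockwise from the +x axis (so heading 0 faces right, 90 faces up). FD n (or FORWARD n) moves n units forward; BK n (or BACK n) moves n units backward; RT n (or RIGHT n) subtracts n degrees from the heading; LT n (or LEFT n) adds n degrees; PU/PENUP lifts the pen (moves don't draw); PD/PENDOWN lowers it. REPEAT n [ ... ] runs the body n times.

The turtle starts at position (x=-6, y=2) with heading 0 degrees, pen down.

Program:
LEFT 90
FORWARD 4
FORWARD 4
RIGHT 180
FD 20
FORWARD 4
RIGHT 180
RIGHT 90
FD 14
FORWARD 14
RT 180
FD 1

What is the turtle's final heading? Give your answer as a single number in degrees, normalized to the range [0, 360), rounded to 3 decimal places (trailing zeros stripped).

Answer: 180

Derivation:
Executing turtle program step by step:
Start: pos=(-6,2), heading=0, pen down
LT 90: heading 0 -> 90
FD 4: (-6,2) -> (-6,6) [heading=90, draw]
FD 4: (-6,6) -> (-6,10) [heading=90, draw]
RT 180: heading 90 -> 270
FD 20: (-6,10) -> (-6,-10) [heading=270, draw]
FD 4: (-6,-10) -> (-6,-14) [heading=270, draw]
RT 180: heading 270 -> 90
RT 90: heading 90 -> 0
FD 14: (-6,-14) -> (8,-14) [heading=0, draw]
FD 14: (8,-14) -> (22,-14) [heading=0, draw]
RT 180: heading 0 -> 180
FD 1: (22,-14) -> (21,-14) [heading=180, draw]
Final: pos=(21,-14), heading=180, 7 segment(s) drawn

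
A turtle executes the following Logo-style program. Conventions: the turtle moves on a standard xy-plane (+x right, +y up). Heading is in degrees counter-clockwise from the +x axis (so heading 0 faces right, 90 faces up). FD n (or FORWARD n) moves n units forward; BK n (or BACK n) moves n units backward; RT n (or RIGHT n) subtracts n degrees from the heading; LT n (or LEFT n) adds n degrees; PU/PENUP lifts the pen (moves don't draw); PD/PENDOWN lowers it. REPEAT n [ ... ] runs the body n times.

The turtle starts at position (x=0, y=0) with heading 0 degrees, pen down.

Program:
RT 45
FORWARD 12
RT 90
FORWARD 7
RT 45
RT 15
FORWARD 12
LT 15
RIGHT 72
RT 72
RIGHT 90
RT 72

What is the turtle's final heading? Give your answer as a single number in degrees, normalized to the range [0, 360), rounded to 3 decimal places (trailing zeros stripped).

Answer: 234

Derivation:
Executing turtle program step by step:
Start: pos=(0,0), heading=0, pen down
RT 45: heading 0 -> 315
FD 12: (0,0) -> (8.485,-8.485) [heading=315, draw]
RT 90: heading 315 -> 225
FD 7: (8.485,-8.485) -> (3.536,-13.435) [heading=225, draw]
RT 45: heading 225 -> 180
RT 15: heading 180 -> 165
FD 12: (3.536,-13.435) -> (-8.056,-10.329) [heading=165, draw]
LT 15: heading 165 -> 180
RT 72: heading 180 -> 108
RT 72: heading 108 -> 36
RT 90: heading 36 -> 306
RT 72: heading 306 -> 234
Final: pos=(-8.056,-10.329), heading=234, 3 segment(s) drawn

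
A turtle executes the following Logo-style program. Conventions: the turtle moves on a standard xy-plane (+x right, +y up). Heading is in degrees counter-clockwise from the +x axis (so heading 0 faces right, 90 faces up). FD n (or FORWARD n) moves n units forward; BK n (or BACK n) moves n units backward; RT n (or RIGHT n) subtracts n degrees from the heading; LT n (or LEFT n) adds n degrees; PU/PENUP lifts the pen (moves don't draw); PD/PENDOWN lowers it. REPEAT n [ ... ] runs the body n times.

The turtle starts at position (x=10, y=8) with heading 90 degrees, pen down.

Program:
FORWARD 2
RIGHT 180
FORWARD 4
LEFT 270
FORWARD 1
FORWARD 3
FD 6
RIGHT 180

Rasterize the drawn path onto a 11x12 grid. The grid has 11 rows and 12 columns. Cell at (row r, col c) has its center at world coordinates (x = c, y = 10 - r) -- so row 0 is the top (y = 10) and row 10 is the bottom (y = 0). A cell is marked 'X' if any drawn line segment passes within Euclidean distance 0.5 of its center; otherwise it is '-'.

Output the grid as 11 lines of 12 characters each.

Segment 0: (10,8) -> (10,10)
Segment 1: (10,10) -> (10,6)
Segment 2: (10,6) -> (9,6)
Segment 3: (9,6) -> (6,6)
Segment 4: (6,6) -> (0,6)

Answer: ----------X-
----------X-
----------X-
----------X-
XXXXXXXXXXX-
------------
------------
------------
------------
------------
------------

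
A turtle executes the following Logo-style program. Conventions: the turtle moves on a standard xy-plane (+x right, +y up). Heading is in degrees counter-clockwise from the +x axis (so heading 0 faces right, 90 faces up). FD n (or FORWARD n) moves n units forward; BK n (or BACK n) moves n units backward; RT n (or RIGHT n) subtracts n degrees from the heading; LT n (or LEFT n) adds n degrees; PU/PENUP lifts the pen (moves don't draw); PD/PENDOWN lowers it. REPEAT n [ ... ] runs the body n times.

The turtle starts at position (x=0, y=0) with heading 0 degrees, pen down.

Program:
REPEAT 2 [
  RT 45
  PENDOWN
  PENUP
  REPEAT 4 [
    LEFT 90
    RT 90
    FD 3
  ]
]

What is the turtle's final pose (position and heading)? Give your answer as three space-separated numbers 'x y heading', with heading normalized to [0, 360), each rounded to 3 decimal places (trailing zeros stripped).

Executing turtle program step by step:
Start: pos=(0,0), heading=0, pen down
REPEAT 2 [
  -- iteration 1/2 --
  RT 45: heading 0 -> 315
  PD: pen down
  PU: pen up
  REPEAT 4 [
    -- iteration 1/4 --
    LT 90: heading 315 -> 45
    RT 90: heading 45 -> 315
    FD 3: (0,0) -> (2.121,-2.121) [heading=315, move]
    -- iteration 2/4 --
    LT 90: heading 315 -> 45
    RT 90: heading 45 -> 315
    FD 3: (2.121,-2.121) -> (4.243,-4.243) [heading=315, move]
    -- iteration 3/4 --
    LT 90: heading 315 -> 45
    RT 90: heading 45 -> 315
    FD 3: (4.243,-4.243) -> (6.364,-6.364) [heading=315, move]
    -- iteration 4/4 --
    LT 90: heading 315 -> 45
    RT 90: heading 45 -> 315
    FD 3: (6.364,-6.364) -> (8.485,-8.485) [heading=315, move]
  ]
  -- iteration 2/2 --
  RT 45: heading 315 -> 270
  PD: pen down
  PU: pen up
  REPEAT 4 [
    -- iteration 1/4 --
    LT 90: heading 270 -> 0
    RT 90: heading 0 -> 270
    FD 3: (8.485,-8.485) -> (8.485,-11.485) [heading=270, move]
    -- iteration 2/4 --
    LT 90: heading 270 -> 0
    RT 90: heading 0 -> 270
    FD 3: (8.485,-11.485) -> (8.485,-14.485) [heading=270, move]
    -- iteration 3/4 --
    LT 90: heading 270 -> 0
    RT 90: heading 0 -> 270
    FD 3: (8.485,-14.485) -> (8.485,-17.485) [heading=270, move]
    -- iteration 4/4 --
    LT 90: heading 270 -> 0
    RT 90: heading 0 -> 270
    FD 3: (8.485,-17.485) -> (8.485,-20.485) [heading=270, move]
  ]
]
Final: pos=(8.485,-20.485), heading=270, 0 segment(s) drawn

Answer: 8.485 -20.485 270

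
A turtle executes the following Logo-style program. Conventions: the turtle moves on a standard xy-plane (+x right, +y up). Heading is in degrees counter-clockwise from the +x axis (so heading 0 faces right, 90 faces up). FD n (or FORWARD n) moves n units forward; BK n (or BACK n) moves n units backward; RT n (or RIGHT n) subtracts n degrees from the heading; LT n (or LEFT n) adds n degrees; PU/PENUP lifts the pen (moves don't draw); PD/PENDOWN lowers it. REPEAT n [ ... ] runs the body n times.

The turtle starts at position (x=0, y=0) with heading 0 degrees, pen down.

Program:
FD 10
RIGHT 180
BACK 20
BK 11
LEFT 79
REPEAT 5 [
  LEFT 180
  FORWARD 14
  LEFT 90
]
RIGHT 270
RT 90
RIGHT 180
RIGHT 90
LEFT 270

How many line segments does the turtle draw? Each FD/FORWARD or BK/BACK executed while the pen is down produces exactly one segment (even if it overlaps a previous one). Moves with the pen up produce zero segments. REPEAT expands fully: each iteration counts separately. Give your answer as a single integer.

Answer: 8

Derivation:
Executing turtle program step by step:
Start: pos=(0,0), heading=0, pen down
FD 10: (0,0) -> (10,0) [heading=0, draw]
RT 180: heading 0 -> 180
BK 20: (10,0) -> (30,0) [heading=180, draw]
BK 11: (30,0) -> (41,0) [heading=180, draw]
LT 79: heading 180 -> 259
REPEAT 5 [
  -- iteration 1/5 --
  LT 180: heading 259 -> 79
  FD 14: (41,0) -> (43.671,13.743) [heading=79, draw]
  LT 90: heading 79 -> 169
  -- iteration 2/5 --
  LT 180: heading 169 -> 349
  FD 14: (43.671,13.743) -> (57.414,11.071) [heading=349, draw]
  LT 90: heading 349 -> 79
  -- iteration 3/5 --
  LT 180: heading 79 -> 259
  FD 14: (57.414,11.071) -> (54.743,-2.671) [heading=259, draw]
  LT 90: heading 259 -> 349
  -- iteration 4/5 --
  LT 180: heading 349 -> 169
  FD 14: (54.743,-2.671) -> (41,0) [heading=169, draw]
  LT 90: heading 169 -> 259
  -- iteration 5/5 --
  LT 180: heading 259 -> 79
  FD 14: (41,0) -> (43.671,13.743) [heading=79, draw]
  LT 90: heading 79 -> 169
]
RT 270: heading 169 -> 259
RT 90: heading 259 -> 169
RT 180: heading 169 -> 349
RT 90: heading 349 -> 259
LT 270: heading 259 -> 169
Final: pos=(43.671,13.743), heading=169, 8 segment(s) drawn
Segments drawn: 8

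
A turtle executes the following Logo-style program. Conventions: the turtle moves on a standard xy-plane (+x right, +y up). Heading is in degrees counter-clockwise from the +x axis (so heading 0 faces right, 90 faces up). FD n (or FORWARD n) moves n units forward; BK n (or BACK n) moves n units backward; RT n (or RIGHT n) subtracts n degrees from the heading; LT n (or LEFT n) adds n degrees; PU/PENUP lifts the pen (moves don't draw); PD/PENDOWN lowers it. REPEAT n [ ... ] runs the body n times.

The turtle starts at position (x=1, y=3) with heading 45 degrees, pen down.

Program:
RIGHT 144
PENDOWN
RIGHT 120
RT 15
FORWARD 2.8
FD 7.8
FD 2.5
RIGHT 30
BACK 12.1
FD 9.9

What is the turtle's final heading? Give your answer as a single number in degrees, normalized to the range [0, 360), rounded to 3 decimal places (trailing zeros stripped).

Answer: 96

Derivation:
Executing turtle program step by step:
Start: pos=(1,3), heading=45, pen down
RT 144: heading 45 -> 261
PD: pen down
RT 120: heading 261 -> 141
RT 15: heading 141 -> 126
FD 2.8: (1,3) -> (-0.646,5.265) [heading=126, draw]
FD 7.8: (-0.646,5.265) -> (-5.231,11.576) [heading=126, draw]
FD 2.5: (-5.231,11.576) -> (-6.7,13.598) [heading=126, draw]
RT 30: heading 126 -> 96
BK 12.1: (-6.7,13.598) -> (-5.435,1.564) [heading=96, draw]
FD 9.9: (-5.435,1.564) -> (-6.47,11.41) [heading=96, draw]
Final: pos=(-6.47,11.41), heading=96, 5 segment(s) drawn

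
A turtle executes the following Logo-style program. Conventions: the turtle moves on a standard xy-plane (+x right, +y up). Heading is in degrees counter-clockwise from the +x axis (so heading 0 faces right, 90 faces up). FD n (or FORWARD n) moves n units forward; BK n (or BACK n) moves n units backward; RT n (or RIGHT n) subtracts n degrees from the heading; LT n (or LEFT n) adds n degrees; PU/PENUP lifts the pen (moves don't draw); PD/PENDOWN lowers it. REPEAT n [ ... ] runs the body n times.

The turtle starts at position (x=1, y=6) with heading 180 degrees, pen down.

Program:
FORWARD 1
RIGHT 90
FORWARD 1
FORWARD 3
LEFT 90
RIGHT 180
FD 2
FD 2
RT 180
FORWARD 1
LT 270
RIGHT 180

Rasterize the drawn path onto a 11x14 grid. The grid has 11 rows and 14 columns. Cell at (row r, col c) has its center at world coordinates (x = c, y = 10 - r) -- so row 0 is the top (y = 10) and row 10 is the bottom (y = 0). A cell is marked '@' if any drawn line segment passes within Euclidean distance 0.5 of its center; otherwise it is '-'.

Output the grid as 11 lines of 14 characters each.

Answer: @@@@@---------
@-------------
@-------------
@-------------
@@------------
--------------
--------------
--------------
--------------
--------------
--------------

Derivation:
Segment 0: (1,6) -> (0,6)
Segment 1: (0,6) -> (0,7)
Segment 2: (0,7) -> (0,10)
Segment 3: (0,10) -> (2,10)
Segment 4: (2,10) -> (4,10)
Segment 5: (4,10) -> (3,10)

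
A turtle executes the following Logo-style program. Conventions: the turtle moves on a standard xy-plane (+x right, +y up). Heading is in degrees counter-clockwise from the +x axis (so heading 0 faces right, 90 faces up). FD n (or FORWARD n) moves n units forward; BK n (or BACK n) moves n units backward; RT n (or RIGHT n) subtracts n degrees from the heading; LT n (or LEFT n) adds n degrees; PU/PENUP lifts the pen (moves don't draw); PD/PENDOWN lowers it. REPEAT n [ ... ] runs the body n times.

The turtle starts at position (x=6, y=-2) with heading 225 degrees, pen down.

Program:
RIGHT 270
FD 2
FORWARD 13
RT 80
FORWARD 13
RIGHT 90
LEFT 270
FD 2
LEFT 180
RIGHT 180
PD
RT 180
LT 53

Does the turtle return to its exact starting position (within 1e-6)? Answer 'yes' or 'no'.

Answer: no

Derivation:
Executing turtle program step by step:
Start: pos=(6,-2), heading=225, pen down
RT 270: heading 225 -> 315
FD 2: (6,-2) -> (7.414,-3.414) [heading=315, draw]
FD 13: (7.414,-3.414) -> (16.607,-12.607) [heading=315, draw]
RT 80: heading 315 -> 235
FD 13: (16.607,-12.607) -> (9.15,-23.256) [heading=235, draw]
RT 90: heading 235 -> 145
LT 270: heading 145 -> 55
FD 2: (9.15,-23.256) -> (10.297,-21.617) [heading=55, draw]
LT 180: heading 55 -> 235
RT 180: heading 235 -> 55
PD: pen down
RT 180: heading 55 -> 235
LT 53: heading 235 -> 288
Final: pos=(10.297,-21.617), heading=288, 4 segment(s) drawn

Start position: (6, -2)
Final position: (10.297, -21.617)
Distance = 20.082; >= 1e-6 -> NOT closed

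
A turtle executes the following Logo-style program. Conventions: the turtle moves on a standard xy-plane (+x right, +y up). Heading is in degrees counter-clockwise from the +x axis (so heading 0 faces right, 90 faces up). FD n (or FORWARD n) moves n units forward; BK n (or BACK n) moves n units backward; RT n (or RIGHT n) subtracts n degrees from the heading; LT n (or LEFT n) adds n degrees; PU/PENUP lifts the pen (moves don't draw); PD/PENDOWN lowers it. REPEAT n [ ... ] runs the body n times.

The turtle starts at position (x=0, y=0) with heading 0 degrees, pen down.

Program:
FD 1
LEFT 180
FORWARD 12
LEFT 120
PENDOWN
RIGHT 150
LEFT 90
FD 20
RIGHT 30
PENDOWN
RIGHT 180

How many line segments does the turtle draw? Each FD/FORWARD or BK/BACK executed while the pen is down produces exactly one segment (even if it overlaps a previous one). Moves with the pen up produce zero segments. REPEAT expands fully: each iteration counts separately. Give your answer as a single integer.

Executing turtle program step by step:
Start: pos=(0,0), heading=0, pen down
FD 1: (0,0) -> (1,0) [heading=0, draw]
LT 180: heading 0 -> 180
FD 12: (1,0) -> (-11,0) [heading=180, draw]
LT 120: heading 180 -> 300
PD: pen down
RT 150: heading 300 -> 150
LT 90: heading 150 -> 240
FD 20: (-11,0) -> (-21,-17.321) [heading=240, draw]
RT 30: heading 240 -> 210
PD: pen down
RT 180: heading 210 -> 30
Final: pos=(-21,-17.321), heading=30, 3 segment(s) drawn
Segments drawn: 3

Answer: 3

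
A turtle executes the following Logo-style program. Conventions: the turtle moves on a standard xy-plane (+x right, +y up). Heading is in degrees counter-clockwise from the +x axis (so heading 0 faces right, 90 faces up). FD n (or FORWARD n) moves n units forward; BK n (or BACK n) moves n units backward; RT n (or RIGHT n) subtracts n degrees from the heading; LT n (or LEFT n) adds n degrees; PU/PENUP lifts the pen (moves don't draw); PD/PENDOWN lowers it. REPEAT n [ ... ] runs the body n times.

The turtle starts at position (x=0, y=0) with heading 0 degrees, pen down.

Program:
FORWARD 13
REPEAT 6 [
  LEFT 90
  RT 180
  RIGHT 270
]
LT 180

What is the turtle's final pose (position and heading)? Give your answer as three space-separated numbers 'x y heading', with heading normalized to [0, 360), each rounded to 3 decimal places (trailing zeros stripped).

Executing turtle program step by step:
Start: pos=(0,0), heading=0, pen down
FD 13: (0,0) -> (13,0) [heading=0, draw]
REPEAT 6 [
  -- iteration 1/6 --
  LT 90: heading 0 -> 90
  RT 180: heading 90 -> 270
  RT 270: heading 270 -> 0
  -- iteration 2/6 --
  LT 90: heading 0 -> 90
  RT 180: heading 90 -> 270
  RT 270: heading 270 -> 0
  -- iteration 3/6 --
  LT 90: heading 0 -> 90
  RT 180: heading 90 -> 270
  RT 270: heading 270 -> 0
  -- iteration 4/6 --
  LT 90: heading 0 -> 90
  RT 180: heading 90 -> 270
  RT 270: heading 270 -> 0
  -- iteration 5/6 --
  LT 90: heading 0 -> 90
  RT 180: heading 90 -> 270
  RT 270: heading 270 -> 0
  -- iteration 6/6 --
  LT 90: heading 0 -> 90
  RT 180: heading 90 -> 270
  RT 270: heading 270 -> 0
]
LT 180: heading 0 -> 180
Final: pos=(13,0), heading=180, 1 segment(s) drawn

Answer: 13 0 180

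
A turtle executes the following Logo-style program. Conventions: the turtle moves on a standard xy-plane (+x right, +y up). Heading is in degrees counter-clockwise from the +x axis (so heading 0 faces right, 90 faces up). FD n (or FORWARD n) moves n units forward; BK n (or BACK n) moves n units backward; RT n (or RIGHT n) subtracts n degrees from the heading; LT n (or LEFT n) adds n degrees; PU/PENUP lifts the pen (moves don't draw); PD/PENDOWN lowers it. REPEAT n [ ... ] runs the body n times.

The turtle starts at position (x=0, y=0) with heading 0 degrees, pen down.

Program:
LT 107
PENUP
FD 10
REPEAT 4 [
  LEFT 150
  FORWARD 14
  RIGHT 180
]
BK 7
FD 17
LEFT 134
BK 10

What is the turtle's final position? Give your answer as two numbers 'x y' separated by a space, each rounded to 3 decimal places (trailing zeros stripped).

Executing turtle program step by step:
Start: pos=(0,0), heading=0, pen down
LT 107: heading 0 -> 107
PU: pen up
FD 10: (0,0) -> (-2.924,9.563) [heading=107, move]
REPEAT 4 [
  -- iteration 1/4 --
  LT 150: heading 107 -> 257
  FD 14: (-2.924,9.563) -> (-6.073,-4.078) [heading=257, move]
  RT 180: heading 257 -> 77
  -- iteration 2/4 --
  LT 150: heading 77 -> 227
  FD 14: (-6.073,-4.078) -> (-15.621,-14.317) [heading=227, move]
  RT 180: heading 227 -> 47
  -- iteration 3/4 --
  LT 150: heading 47 -> 197
  FD 14: (-15.621,-14.317) -> (-29.009,-18.41) [heading=197, move]
  RT 180: heading 197 -> 17
  -- iteration 4/4 --
  LT 150: heading 17 -> 167
  FD 14: (-29.009,-18.41) -> (-42.65,-15.261) [heading=167, move]
  RT 180: heading 167 -> 347
]
BK 7: (-42.65,-15.261) -> (-49.471,-13.686) [heading=347, move]
FD 17: (-49.471,-13.686) -> (-32.907,-17.51) [heading=347, move]
LT 134: heading 347 -> 121
BK 10: (-32.907,-17.51) -> (-27.756,-26.082) [heading=121, move]
Final: pos=(-27.756,-26.082), heading=121, 0 segment(s) drawn

Answer: -27.756 -26.082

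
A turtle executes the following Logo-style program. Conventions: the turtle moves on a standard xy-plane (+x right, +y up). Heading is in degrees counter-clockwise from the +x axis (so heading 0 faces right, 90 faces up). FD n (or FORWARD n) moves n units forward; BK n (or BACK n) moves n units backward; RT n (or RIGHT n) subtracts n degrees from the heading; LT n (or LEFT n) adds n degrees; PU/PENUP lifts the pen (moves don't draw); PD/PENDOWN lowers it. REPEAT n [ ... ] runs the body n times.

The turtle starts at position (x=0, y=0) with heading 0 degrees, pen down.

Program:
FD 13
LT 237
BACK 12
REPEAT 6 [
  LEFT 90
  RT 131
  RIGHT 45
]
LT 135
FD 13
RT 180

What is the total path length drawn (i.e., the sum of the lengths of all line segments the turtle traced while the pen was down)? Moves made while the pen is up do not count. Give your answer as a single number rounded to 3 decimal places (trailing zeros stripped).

Answer: 38

Derivation:
Executing turtle program step by step:
Start: pos=(0,0), heading=0, pen down
FD 13: (0,0) -> (13,0) [heading=0, draw]
LT 237: heading 0 -> 237
BK 12: (13,0) -> (19.536,10.064) [heading=237, draw]
REPEAT 6 [
  -- iteration 1/6 --
  LT 90: heading 237 -> 327
  RT 131: heading 327 -> 196
  RT 45: heading 196 -> 151
  -- iteration 2/6 --
  LT 90: heading 151 -> 241
  RT 131: heading 241 -> 110
  RT 45: heading 110 -> 65
  -- iteration 3/6 --
  LT 90: heading 65 -> 155
  RT 131: heading 155 -> 24
  RT 45: heading 24 -> 339
  -- iteration 4/6 --
  LT 90: heading 339 -> 69
  RT 131: heading 69 -> 298
  RT 45: heading 298 -> 253
  -- iteration 5/6 --
  LT 90: heading 253 -> 343
  RT 131: heading 343 -> 212
  RT 45: heading 212 -> 167
  -- iteration 6/6 --
  LT 90: heading 167 -> 257
  RT 131: heading 257 -> 126
  RT 45: heading 126 -> 81
]
LT 135: heading 81 -> 216
FD 13: (19.536,10.064) -> (9.018,2.423) [heading=216, draw]
RT 180: heading 216 -> 36
Final: pos=(9.018,2.423), heading=36, 3 segment(s) drawn

Segment lengths:
  seg 1: (0,0) -> (13,0), length = 13
  seg 2: (13,0) -> (19.536,10.064), length = 12
  seg 3: (19.536,10.064) -> (9.018,2.423), length = 13
Total = 38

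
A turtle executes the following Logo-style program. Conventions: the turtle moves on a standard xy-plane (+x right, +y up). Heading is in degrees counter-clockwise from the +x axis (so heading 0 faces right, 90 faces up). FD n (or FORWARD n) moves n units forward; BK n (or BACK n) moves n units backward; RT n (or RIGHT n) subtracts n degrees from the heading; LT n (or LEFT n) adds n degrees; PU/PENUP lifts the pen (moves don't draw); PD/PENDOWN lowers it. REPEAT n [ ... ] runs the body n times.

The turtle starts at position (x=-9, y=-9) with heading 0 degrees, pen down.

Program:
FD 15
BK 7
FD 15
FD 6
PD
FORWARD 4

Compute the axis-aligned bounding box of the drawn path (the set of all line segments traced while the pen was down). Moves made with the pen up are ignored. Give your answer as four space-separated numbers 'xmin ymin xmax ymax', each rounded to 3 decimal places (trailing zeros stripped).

Executing turtle program step by step:
Start: pos=(-9,-9), heading=0, pen down
FD 15: (-9,-9) -> (6,-9) [heading=0, draw]
BK 7: (6,-9) -> (-1,-9) [heading=0, draw]
FD 15: (-1,-9) -> (14,-9) [heading=0, draw]
FD 6: (14,-9) -> (20,-9) [heading=0, draw]
PD: pen down
FD 4: (20,-9) -> (24,-9) [heading=0, draw]
Final: pos=(24,-9), heading=0, 5 segment(s) drawn

Segment endpoints: x in {-9, -1, 6, 14, 20, 24}, y in {-9}
xmin=-9, ymin=-9, xmax=24, ymax=-9

Answer: -9 -9 24 -9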